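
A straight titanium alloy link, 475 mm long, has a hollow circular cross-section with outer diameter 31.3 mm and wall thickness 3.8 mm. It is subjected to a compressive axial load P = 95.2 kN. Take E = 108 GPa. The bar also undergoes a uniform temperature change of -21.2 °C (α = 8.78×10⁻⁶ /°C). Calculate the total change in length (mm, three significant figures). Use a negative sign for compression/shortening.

A = 328.3 mm².
δ_mech = NL/(AE) = -95200·475/(328.3·108000) = -1.275 mm.
δ_thermal = αLΔT = 8.78e-6·475·-21.2 = -0.08841 mm.
δ = δ_mech + δ_thermal = -1.364 mm.

-1.36 mm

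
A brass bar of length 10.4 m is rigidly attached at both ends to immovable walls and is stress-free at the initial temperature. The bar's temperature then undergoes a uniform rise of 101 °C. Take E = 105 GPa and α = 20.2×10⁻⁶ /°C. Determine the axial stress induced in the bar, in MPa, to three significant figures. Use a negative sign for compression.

Free thermal expansion αLΔT = 20.2e-6 · 10400 · 101 = 21.22 mm.
The walls impose strain ε = −(21.22)/10400 = -2.0402e-03; σ = Eε = 105000 · -2.0402e-03 = -214.2 MPa.

-214 MPa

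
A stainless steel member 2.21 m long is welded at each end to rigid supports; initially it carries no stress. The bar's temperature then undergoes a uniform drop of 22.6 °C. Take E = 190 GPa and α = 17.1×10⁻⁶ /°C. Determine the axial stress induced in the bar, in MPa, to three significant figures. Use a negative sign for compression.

Free thermal expansion αLΔT = 17.1e-6 · 2210 · -22.6 = -0.8541 mm.
The walls impose strain ε = −(-0.8541)/2210 = 3.8646e-04; σ = Eε = 190000 · 3.8646e-04 = 73.43 MPa.

73.4 MPa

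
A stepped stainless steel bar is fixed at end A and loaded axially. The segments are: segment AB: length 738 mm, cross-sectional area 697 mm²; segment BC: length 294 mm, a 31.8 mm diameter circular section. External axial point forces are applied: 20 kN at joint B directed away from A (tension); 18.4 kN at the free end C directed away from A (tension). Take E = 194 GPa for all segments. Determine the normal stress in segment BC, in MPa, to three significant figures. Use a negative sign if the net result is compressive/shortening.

23.2 MPa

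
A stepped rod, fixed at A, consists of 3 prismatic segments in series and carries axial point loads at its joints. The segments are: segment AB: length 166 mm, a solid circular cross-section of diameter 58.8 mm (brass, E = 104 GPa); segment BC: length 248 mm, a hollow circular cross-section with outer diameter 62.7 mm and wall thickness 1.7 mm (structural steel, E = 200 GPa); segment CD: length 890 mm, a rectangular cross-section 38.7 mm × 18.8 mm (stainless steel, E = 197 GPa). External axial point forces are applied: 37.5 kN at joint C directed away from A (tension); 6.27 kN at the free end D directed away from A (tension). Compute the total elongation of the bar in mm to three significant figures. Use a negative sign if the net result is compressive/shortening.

0.231 mm

Internal axial forces (sectioning from the free end, tension +): N_CD = 6.27 kN, N_BC = 43.77 kN, N_AB = 43.77 kN.
A_AB = 2715 mm².
A_BC = 325.8 mm².
A_CD = 727.6 mm².
δ_AB = 43770·166/(2715·104000) = 0.02573 mm
δ_BC = 43770·248/(325.8·200000) = 0.1666 mm
δ_CD = 6270·890/(727.6·197000) = 0.03893 mm
δ = Σδ_i = 0.2313 mm.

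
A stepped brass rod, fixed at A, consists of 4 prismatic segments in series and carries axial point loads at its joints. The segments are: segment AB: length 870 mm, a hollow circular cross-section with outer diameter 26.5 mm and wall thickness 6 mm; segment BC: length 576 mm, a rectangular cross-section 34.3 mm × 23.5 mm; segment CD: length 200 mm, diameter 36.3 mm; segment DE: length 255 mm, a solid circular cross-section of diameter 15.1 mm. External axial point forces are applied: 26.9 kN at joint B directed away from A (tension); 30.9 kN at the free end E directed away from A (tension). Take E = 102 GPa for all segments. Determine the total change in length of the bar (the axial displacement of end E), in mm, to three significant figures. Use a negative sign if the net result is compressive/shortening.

1.98 mm

Internal axial forces (sectioning from the free end, tension +): N_DE = 30.9 kN, N_CD = 30.9 kN, N_BC = 30.9 kN, N_AB = 57.8 kN.
A_AB = 386.4 mm².
A_BC = 806 mm².
A_CD = 1035 mm².
A_DE = 179.1 mm².
δ_AB = 57800·870/(386.4·102000) = 1.276 mm
δ_BC = 30900·576/(806·102000) = 0.2165 mm
δ_CD = 30900·200/(1035·102000) = 0.05854 mm
δ_DE = 30900·255/(179.1·102000) = 0.4314 mm
δ = Σδ_i = 1.982 mm.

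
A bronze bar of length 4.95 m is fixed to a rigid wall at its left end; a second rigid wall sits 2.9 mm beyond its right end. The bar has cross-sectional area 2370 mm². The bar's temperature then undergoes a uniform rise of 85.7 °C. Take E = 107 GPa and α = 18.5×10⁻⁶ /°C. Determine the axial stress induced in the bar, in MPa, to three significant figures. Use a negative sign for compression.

-107 MPa

Free thermal expansion αLΔT = 18.5e-6 · 4950 · 85.7 = 7.848 mm.
The walls engage after the gap closes; constrained expansion = 7.848 − 2.9 = 4.948 mm.
The walls impose strain ε = −(4.948)/4950 = -9.9959e-04; σ = Eε = 107000 · -9.9959e-04 = -107 MPa.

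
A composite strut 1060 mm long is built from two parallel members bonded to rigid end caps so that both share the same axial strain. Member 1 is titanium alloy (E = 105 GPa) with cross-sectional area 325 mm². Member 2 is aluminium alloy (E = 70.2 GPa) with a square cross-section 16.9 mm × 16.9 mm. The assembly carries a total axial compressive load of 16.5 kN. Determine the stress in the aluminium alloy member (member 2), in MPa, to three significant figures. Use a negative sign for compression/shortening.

-21.4 MPa

A_2 = 285.6 mm².
Equal strain + equilibrium ⇒ each member carries load in proportion to AE: A₁E₁ = 34120000 N, A₂E₂ = 20050000 N, ΣAE = 54170000 N.
σ₂ = P·E₂/ΣAE = -16500·70200/54170000 = -21.38 MPa.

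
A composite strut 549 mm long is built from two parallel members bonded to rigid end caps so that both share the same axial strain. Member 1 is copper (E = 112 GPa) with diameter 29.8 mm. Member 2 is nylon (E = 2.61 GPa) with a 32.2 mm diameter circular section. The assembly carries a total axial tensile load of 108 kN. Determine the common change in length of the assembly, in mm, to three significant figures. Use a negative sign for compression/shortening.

0.739 mm

A_1 = 697.5 mm².
A_2 = 814.3 mm².
Equal strain + equilibrium ⇒ each member carries load in proportion to AE: A₁E₁ = 78120000 N, A₂E₂ = 2125000 N, ΣAE = 80240000 N.
δ = PL/ΣAE = 108000·549/80240000 = 0.7389 mm.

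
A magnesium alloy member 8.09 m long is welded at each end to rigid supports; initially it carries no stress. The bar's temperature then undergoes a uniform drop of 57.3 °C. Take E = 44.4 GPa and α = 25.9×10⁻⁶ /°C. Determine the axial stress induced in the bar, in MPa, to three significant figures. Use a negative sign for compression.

Free thermal expansion αLΔT = 25.9e-6 · 8090 · -57.3 = -12.01 mm.
The walls impose strain ε = −(-12.01)/8090 = 1.4841e-03; σ = Eε = 44400 · 1.4841e-03 = 65.89 MPa.

65.9 MPa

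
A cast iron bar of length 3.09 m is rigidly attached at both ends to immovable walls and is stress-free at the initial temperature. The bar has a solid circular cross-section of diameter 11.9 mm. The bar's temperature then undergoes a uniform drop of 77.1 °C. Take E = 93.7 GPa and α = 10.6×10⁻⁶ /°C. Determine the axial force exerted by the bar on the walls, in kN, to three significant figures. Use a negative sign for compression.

8.52 kN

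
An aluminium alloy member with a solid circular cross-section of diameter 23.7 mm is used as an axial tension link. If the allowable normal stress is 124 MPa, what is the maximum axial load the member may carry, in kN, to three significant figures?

54.7 kN

A = 441.2 mm².
P_max = σ_allow · A = 124 · 441.2 = 54700 N = 54.7 kN.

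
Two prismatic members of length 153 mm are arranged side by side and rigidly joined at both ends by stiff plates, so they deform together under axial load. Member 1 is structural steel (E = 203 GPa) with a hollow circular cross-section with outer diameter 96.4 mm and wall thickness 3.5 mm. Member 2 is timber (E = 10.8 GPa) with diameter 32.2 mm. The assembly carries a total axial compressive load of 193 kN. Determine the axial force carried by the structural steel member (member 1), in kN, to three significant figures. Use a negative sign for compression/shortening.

-185 kN

A_1 = 1021 mm².
A_2 = 814.3 mm².
Equal strain + equilibrium ⇒ each member carries load in proportion to AE: A₁E₁ = 207400000 N, A₂E₂ = 8795000 N, ΣAE = 216200000 N.
F₁ = P·A₁E₁/ΣAE = -193000·207400000/216200000 = -185100 N.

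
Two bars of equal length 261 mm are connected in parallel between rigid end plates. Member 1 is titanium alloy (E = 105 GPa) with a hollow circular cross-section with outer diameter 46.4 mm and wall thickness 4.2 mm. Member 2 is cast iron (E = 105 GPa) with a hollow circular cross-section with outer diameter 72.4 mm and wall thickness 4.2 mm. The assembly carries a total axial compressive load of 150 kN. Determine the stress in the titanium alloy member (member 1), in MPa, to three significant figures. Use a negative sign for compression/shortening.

-103 MPa

A_1 = 556.8 mm².
A_2 = 899.9 mm².
Equal strain + equilibrium ⇒ each member carries load in proportion to AE: A₁E₁ = 58470000 N, A₂E₂ = 94490000 N, ΣAE = 153000000 N.
σ₁ = P·E₁/ΣAE = -150000·105000/153000000 = -103 MPa.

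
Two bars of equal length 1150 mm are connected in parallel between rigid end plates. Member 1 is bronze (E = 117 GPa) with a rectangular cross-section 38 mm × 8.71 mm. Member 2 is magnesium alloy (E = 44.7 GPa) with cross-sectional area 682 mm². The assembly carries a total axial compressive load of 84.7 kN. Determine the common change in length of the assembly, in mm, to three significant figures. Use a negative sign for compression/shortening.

-1.41 mm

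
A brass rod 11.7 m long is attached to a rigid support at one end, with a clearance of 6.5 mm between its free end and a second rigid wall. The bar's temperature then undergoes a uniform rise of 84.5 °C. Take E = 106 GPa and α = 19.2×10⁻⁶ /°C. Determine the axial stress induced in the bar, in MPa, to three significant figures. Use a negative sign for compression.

-113 MPa

Free thermal expansion αLΔT = 19.2e-6 · 11700 · 84.5 = 18.98 mm.
The walls engage after the gap closes; constrained expansion = 18.98 − 6.5 = 12.48 mm.
The walls impose strain ε = −(12.48)/11700 = -1.0668e-03; σ = Eε = 106000 · -1.0668e-03 = -113.1 MPa.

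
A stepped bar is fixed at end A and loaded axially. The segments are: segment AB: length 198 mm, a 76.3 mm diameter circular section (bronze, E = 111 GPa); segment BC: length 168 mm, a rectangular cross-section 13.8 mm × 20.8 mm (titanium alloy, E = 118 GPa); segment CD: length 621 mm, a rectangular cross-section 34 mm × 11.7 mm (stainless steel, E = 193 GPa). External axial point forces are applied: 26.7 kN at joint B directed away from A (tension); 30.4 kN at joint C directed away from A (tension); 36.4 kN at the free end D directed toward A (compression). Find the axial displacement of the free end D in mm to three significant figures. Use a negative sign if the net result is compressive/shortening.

Internal axial forces (sectioning from the free end, tension +): N_CD = -36.4 kN, N_BC = -6 kN, N_AB = 20.7 kN.
A_AB = 4572 mm².
A_BC = 287 mm².
A_CD = 397.8 mm².
δ_AB = 20700·198/(4572·111000) = 0.008076 mm
δ_BC = -6000·168/(287·118000) = -0.02976 mm
δ_CD = -36400·621/(397.8·193000) = -0.2944 mm
δ = Σδ_i = -0.3161 mm.

-0.316 mm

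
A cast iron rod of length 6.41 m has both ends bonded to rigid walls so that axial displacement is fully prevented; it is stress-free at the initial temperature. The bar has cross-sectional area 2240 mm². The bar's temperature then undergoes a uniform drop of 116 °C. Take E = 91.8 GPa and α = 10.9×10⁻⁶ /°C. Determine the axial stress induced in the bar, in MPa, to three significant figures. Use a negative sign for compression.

Free thermal expansion αLΔT = 10.9e-6 · 6410 · -116 = -8.105 mm.
The walls impose strain ε = −(-8.105)/6410 = 1.2644e-03; σ = Eε = 91800 · 1.2644e-03 = 116.1 MPa.

116 MPa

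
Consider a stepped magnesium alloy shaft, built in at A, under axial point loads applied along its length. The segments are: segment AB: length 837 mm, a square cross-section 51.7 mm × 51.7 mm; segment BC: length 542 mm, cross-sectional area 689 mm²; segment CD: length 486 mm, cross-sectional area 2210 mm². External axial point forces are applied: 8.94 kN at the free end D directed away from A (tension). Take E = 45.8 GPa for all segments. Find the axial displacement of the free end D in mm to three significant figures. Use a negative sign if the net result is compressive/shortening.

0.258 mm

Internal axial forces (sectioning from the free end, tension +): N_CD = 8.94 kN, N_BC = 8.94 kN, N_AB = 8.94 kN.
A_AB = 2673 mm².
δ_AB = 8940·837/(2673·45800) = 0.06112 mm
δ_BC = 8940·542/(689·45800) = 0.1536 mm
δ_CD = 8940·486/(2210·45800) = 0.04293 mm
δ = Σδ_i = 0.2576 mm.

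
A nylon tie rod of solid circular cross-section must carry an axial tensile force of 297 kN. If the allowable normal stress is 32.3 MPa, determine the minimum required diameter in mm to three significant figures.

Required area A ≥ P/σ_allow = 297000/32.3 = 9195 mm².
For a solid circular section, d ≥ √(4A/π) = 108.2 mm.

108 mm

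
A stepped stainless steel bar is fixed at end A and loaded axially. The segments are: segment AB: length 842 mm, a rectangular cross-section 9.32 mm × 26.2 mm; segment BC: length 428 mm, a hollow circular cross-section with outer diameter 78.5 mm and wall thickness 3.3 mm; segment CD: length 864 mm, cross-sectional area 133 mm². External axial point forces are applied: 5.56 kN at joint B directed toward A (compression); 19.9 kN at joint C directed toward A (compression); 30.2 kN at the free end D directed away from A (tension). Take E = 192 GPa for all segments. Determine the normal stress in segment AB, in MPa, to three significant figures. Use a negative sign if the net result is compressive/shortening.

Internal axial forces (sectioning from the free end, tension +): N_CD = 30.2 kN, N_BC = 10.3 kN, N_AB = 4.74 kN.
A_AB = 244.2 mm².
σ_AB = N_AB/A_AB = 4740/244.2 = 19.41 MPa.

19.4 MPa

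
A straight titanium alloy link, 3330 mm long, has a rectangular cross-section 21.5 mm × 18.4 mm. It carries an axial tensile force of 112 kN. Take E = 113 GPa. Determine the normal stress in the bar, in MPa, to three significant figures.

283 MPa

A = 395.6 mm².
σ = N/A = 112000/395.6 = 283.1 MPa.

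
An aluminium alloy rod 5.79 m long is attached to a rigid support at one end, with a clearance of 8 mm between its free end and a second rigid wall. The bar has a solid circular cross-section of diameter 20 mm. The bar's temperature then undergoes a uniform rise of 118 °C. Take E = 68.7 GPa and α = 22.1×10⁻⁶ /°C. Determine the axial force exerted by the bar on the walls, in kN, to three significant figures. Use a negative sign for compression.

Free thermal expansion αLΔT = 22.1e-6 · 5790 · 118 = 15.1 mm.
The walls engage after the gap closes; constrained expansion = 15.1 − 8 = 7.099 mm.
The walls impose strain ε = −(7.099)/5790 = -1.2261e-03; σ = Eε = 68700 · -1.2261e-03 = -84.23 MPa.
Wall reaction R = σ·A = -84.23·314.2 = -26460 N = -26.46 kN.

-26.5 kN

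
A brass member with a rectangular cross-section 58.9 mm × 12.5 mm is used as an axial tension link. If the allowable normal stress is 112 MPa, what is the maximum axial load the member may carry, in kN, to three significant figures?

82.5 kN

A = 736.2 mm².
P_max = σ_allow · A = 112 · 736.2 = 82460 N = 82.46 kN.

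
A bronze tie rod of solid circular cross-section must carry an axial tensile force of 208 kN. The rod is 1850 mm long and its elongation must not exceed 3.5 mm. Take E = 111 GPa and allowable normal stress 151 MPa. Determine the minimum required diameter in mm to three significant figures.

Required area A ≥ P/σ_allow = 208000/151 = 1377 mm².
For a solid circular section, d ≥ √(4A/π) = 41.88 mm.
Elongation limit: A ≥ PL/(Eδ_allow) = 208000·1850/(111000·3.5) = 990.5 mm² ⇒ d ≥ 35.51 mm.
The stress limit governs.

41.9 mm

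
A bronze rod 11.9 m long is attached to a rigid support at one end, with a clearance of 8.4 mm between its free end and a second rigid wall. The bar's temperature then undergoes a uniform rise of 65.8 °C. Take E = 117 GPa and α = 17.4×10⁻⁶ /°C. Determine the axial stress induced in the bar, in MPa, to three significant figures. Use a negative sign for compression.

-51.4 MPa

Free thermal expansion αLΔT = 17.4e-6 · 11900 · 65.8 = 13.62 mm.
The walls engage after the gap closes; constrained expansion = 13.62 − 8.4 = 5.225 mm.
The walls impose strain ε = −(5.225)/11900 = -4.3904e-04; σ = Eε = 117000 · -4.3904e-04 = -51.37 MPa.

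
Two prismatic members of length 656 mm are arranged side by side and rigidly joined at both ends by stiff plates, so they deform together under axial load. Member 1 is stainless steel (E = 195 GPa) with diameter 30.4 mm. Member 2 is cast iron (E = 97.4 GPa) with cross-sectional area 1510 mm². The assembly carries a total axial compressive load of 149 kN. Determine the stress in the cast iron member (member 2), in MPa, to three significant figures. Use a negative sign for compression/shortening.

-50.3 MPa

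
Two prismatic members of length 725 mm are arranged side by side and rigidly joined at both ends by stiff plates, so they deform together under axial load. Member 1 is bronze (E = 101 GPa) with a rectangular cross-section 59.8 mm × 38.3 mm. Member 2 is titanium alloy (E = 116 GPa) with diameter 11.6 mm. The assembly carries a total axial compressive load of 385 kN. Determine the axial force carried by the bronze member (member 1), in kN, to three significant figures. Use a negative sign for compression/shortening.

-366 kN

A_1 = 2290 mm².
A_2 = 105.7 mm².
Equal strain + equilibrium ⇒ each member carries load in proportion to AE: A₁E₁ = 231300000 N, A₂E₂ = 12260000 N, ΣAE = 243600000 N.
F₁ = P·A₁E₁/ΣAE = -385000·231300000/243600000 = -365600 N.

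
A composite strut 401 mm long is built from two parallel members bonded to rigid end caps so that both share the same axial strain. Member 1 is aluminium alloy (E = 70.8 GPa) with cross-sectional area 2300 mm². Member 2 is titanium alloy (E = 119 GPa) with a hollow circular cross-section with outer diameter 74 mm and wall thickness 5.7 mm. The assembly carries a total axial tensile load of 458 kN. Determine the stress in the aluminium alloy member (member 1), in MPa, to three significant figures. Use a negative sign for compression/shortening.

A_2 = 1223 mm².
Equal strain + equilibrium ⇒ each member carries load in proportion to AE: A₁E₁ = 162800000 N, A₂E₂ = 145500000 N, ΣAE = 308400000 N.
σ₁ = P·E₁/ΣAE = 458000·70800/308400000 = 105.1 MPa.

105 MPa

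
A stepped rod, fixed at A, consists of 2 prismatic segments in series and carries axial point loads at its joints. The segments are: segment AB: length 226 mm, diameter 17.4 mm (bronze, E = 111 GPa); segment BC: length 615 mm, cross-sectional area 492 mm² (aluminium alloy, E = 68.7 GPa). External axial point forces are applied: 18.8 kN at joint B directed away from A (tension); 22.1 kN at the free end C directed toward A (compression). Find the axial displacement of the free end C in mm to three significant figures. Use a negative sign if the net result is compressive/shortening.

Internal axial forces (sectioning from the free end, tension +): N_BC = -22.1 kN, N_AB = -3.3 kN.
A_AB = 237.8 mm².
δ_AB = -3300·226/(237.8·111000) = -0.02826 mm
δ_BC = -22100·615/(492·68700) = -0.4021 mm
δ = Σδ_i = -0.4304 mm.

-0.430 mm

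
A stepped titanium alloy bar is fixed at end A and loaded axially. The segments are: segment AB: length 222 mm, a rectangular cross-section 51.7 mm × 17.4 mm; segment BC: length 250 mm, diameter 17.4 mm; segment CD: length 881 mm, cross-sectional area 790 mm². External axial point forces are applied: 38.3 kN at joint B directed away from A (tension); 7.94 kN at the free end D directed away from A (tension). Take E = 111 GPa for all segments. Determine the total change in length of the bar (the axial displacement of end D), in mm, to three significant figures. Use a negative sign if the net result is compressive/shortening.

0.258 mm

Internal axial forces (sectioning from the free end, tension +): N_CD = 7.94 kN, N_BC = 7.94 kN, N_AB = 46.24 kN.
A_AB = 899.6 mm².
A_BC = 237.8 mm².
δ_AB = 46240·222/(899.6·111000) = 0.1028 mm
δ_BC = 7940·250/(237.8·111000) = 0.07521 mm
δ_CD = 7940·881/(790·111000) = 0.07977 mm
δ = Σδ_i = 0.2578 mm.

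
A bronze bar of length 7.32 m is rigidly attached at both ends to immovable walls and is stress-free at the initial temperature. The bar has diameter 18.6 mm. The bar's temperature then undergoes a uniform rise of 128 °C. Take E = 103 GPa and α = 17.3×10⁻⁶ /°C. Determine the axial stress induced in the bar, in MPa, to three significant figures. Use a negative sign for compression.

Free thermal expansion αLΔT = 17.3e-6 · 7320 · 128 = 16.21 mm.
The walls impose strain ε = −(16.21)/7320 = -2.2144e-03; σ = Eε = 103000 · -2.2144e-03 = -228.1 MPa.

-228 MPa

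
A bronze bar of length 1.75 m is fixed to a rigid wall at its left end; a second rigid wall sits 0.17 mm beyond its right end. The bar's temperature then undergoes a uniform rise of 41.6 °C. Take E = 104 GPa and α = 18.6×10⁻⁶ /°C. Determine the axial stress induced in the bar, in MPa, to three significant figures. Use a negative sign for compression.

Free thermal expansion αLΔT = 18.6e-6 · 1750 · 41.6 = 1.354 mm.
The walls engage after the gap closes; constrained expansion = 1.354 − 0.17 = 1.184 mm.
The walls impose strain ε = −(1.184)/1750 = -6.7662e-04; σ = Eε = 104000 · -6.7662e-04 = -70.37 MPa.

-70.4 MPa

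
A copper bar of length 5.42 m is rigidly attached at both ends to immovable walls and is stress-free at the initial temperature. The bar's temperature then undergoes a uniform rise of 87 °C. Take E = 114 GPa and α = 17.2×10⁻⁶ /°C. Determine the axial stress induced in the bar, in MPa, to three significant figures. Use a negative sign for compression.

-171 MPa

Free thermal expansion αLΔT = 17.2e-6 · 5420 · 87 = 8.11 mm.
The walls impose strain ε = −(8.11)/5420 = -1.4964e-03; σ = Eε = 114000 · -1.4964e-03 = -170.6 MPa.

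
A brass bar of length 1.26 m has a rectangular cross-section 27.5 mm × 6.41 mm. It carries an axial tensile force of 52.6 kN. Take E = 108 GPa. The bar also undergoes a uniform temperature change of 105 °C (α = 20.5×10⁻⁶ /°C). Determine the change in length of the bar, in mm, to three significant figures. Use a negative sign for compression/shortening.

A = 176.3 mm².
δ_mech = NL/(AE) = 52600·1260/(176.3·108000) = 3.481 mm.
δ_thermal = αLΔT = 20.5e-6·1260·105 = 2.712 mm.
δ = δ_mech + δ_thermal = 6.193 mm.

6.19 mm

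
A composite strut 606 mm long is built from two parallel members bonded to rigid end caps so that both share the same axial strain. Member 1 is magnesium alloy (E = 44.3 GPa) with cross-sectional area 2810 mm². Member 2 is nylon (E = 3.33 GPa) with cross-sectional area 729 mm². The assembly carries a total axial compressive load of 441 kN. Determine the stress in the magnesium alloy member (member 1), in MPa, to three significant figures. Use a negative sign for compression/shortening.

-154 MPa

Equal strain + equilibrium ⇒ each member carries load in proportion to AE: A₁E₁ = 124500000 N, A₂E₂ = 2428000 N, ΣAE = 126900000 N.
σ₁ = P·E₁/ΣAE = -441000·44300/126900000 = -153.9 MPa.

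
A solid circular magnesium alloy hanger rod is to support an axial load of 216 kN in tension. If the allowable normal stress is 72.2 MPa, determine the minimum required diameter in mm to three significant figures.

Required area A ≥ P/σ_allow = 216000/72.2 = 2992 mm².
For a solid circular section, d ≥ √(4A/π) = 61.72 mm.

61.7 mm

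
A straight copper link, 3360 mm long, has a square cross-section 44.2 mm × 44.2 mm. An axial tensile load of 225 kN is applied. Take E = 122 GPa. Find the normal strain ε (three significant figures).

9.44e-04

A = 1954 mm².
σ = N/A = 115.2 MPa; ε = σ/E = 115.2/122000 = 9.440e-04.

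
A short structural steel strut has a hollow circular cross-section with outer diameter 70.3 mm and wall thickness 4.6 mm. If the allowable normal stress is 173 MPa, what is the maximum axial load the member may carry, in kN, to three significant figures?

164 kN

A = 949.5 mm².
P_max = σ_allow · A = 173 · 949.5 = 164300 N = 164.3 kN.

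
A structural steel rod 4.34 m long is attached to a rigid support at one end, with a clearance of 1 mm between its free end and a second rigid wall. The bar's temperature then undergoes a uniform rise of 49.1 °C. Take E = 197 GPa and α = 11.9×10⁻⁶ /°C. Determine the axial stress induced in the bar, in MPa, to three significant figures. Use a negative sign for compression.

-69.7 MPa

Free thermal expansion αLΔT = 11.9e-6 · 4340 · 49.1 = 2.536 mm.
The walls engage after the gap closes; constrained expansion = 2.536 − 1 = 1.536 mm.
The walls impose strain ε = −(1.536)/4340 = -3.5388e-04; σ = Eε = 197000 · -3.5388e-04 = -69.71 MPa.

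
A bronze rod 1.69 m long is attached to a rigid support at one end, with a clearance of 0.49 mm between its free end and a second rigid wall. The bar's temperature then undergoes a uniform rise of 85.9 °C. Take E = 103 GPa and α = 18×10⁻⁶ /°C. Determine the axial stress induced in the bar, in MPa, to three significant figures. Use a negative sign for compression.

Free thermal expansion αLΔT = 18e-6 · 1690 · 85.9 = 2.613 mm.
The walls engage after the gap closes; constrained expansion = 2.613 − 0.49 = 2.123 mm.
The walls impose strain ε = −(2.123)/1690 = -1.2563e-03; σ = Eε = 103000 · -1.2563e-03 = -129.4 MPa.

-129 MPa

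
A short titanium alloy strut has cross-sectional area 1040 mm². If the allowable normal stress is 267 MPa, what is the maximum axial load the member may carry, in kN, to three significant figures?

P_max = σ_allow · A = 267 · 1040 = 277700 N = 277.7 kN.

278 kN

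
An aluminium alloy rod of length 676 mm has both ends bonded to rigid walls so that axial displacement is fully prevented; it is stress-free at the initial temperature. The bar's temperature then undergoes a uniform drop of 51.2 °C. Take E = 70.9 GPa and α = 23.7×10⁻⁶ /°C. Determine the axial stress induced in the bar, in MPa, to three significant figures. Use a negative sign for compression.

86.0 MPa

Free thermal expansion αLΔT = 23.7e-6 · 676 · -51.2 = -0.8203 mm.
The walls impose strain ε = −(-0.8203)/676 = 1.2134e-03; σ = Eε = 70900 · 1.2134e-03 = 86.03 MPa.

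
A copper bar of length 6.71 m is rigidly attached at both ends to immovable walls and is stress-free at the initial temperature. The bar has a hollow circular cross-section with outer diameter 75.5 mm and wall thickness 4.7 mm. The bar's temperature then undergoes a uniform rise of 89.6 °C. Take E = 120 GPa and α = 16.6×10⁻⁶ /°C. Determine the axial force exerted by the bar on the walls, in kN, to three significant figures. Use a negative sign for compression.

Free thermal expansion αLΔT = 16.6e-6 · 6710 · 89.6 = 9.98 mm.
The walls impose strain ε = −(9.98)/6710 = -1.4874e-03; σ = Eε = 120000 · -1.4874e-03 = -178.5 MPa.
Wall reaction R = σ·A = -178.5·1045 = -186600 N = -186.6 kN.

-187 kN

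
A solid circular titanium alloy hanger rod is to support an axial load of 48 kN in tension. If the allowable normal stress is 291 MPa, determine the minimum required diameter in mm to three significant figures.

14.5 mm

Required area A ≥ P/σ_allow = 48000/291 = 164.9 mm².
For a solid circular section, d ≥ √(4A/π) = 14.49 mm.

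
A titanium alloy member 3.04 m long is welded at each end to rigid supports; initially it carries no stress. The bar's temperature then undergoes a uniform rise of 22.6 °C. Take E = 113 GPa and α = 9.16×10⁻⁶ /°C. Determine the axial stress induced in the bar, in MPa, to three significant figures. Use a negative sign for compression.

-23.4 MPa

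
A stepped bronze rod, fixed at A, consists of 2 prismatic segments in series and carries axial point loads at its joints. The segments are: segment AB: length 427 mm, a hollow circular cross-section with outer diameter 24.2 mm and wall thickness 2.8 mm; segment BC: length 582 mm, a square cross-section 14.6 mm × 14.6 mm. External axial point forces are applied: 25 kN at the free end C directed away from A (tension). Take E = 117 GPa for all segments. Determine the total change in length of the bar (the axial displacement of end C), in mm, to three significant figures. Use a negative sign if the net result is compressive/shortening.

Internal axial forces (sectioning from the free end, tension +): N_BC = 25 kN, N_AB = 25 kN.
A_AB = 188.2 mm².
A_BC = 213.2 mm².
δ_AB = 25000·427/(188.2·117000) = 0.4847 mm
δ_BC = 25000·582/(213.2·117000) = 0.5834 mm
δ = Σδ_i = 1.068 mm.

1.07 mm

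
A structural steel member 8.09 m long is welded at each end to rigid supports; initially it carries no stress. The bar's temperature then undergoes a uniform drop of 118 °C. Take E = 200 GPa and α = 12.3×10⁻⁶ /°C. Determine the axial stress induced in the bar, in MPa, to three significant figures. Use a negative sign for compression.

290 MPa

Free thermal expansion αLΔT = 12.3e-6 · 8090 · -118 = -11.74 mm.
The walls impose strain ε = −(-11.74)/8090 = 1.4514e-03; σ = Eε = 200000 · 1.4514e-03 = 290.3 MPa.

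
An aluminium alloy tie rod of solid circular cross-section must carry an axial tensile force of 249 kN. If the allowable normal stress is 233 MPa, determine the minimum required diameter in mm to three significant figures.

Required area A ≥ P/σ_allow = 249000/233 = 1069 mm².
For a solid circular section, d ≥ √(4A/π) = 36.89 mm.

36.9 mm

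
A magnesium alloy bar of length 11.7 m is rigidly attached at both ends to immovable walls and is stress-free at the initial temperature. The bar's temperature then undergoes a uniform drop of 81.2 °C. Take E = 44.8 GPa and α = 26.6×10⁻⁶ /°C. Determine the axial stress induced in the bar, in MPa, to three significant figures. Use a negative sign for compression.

Free thermal expansion αLΔT = 26.6e-6 · 11700 · -81.2 = -25.27 mm.
The walls impose strain ε = −(-25.27)/11700 = 2.1599e-03; σ = Eε = 44800 · 2.1599e-03 = 96.76 MPa.

96.8 MPa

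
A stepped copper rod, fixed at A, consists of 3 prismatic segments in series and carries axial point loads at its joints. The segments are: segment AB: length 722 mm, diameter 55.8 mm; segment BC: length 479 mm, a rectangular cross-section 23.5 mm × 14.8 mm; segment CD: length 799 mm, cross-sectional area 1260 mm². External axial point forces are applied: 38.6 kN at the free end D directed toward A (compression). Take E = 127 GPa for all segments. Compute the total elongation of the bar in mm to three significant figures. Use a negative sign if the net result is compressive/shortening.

Internal axial forces (sectioning from the free end, tension +): N_CD = -38.6 kN, N_BC = -38.6 kN, N_AB = -38.6 kN.
A_AB = 2445 mm².
A_BC = 347.8 mm².
δ_AB = -38600·722/(2445·127000) = -0.08974 mm
δ_BC = -38600·479/(347.8·127000) = -0.4186 mm
δ_CD = -38600·799/(1260·127000) = -0.1927 mm
δ = Σδ_i = -0.7011 mm.

-0.701 mm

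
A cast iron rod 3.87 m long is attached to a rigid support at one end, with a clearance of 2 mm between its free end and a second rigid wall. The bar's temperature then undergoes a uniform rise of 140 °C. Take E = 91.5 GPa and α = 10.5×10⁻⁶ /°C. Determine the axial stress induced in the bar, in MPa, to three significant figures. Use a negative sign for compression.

Free thermal expansion αLΔT = 10.5e-6 · 3870 · 140 = 5.689 mm.
The walls engage after the gap closes; constrained expansion = 5.689 − 2 = 3.689 mm.
The walls impose strain ε = −(3.689)/3870 = -9.5320e-04; σ = Eε = 91500 · -9.5320e-04 = -87.22 MPa.

-87.2 MPa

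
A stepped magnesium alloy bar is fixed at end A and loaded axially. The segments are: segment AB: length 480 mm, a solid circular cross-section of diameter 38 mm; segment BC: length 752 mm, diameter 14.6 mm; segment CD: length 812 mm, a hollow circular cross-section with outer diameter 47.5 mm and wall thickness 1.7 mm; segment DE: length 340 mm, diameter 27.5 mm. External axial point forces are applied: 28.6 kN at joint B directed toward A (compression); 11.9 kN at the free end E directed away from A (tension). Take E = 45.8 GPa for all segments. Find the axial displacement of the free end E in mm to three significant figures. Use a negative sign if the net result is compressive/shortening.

2.02 mm

Internal axial forces (sectioning from the free end, tension +): N_DE = 11.9 kN, N_CD = 11.9 kN, N_BC = 11.9 kN, N_AB = -16.7 kN.
A_AB = 1134 mm².
A_BC = 167.4 mm².
A_CD = 244.6 mm².
A_DE = 594 mm².
δ_AB = -16700·480/(1134·45800) = -0.1543 mm
δ_BC = 11900·752/(167.4·45800) = 1.167 mm
δ_CD = 11900·812/(244.6·45800) = 0.8625 mm
δ_DE = 11900·340/(594·45800) = 0.1487 mm
δ = Σδ_i = 2.024 mm.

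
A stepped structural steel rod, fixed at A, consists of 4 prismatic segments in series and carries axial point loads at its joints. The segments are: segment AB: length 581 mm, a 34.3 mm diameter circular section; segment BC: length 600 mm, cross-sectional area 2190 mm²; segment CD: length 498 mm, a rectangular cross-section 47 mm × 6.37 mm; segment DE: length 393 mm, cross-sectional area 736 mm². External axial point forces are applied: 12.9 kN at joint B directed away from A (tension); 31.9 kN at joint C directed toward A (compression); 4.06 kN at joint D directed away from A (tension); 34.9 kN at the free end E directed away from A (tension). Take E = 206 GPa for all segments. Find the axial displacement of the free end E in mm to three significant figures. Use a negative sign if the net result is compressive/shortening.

Internal axial forces (sectioning from the free end, tension +): N_DE = 34.9 kN, N_CD = 38.96 kN, N_BC = 7.06 kN, N_AB = 19.96 kN.
A_AB = 924 mm².
A_CD = 299.4 mm².
δ_AB = 19960·581/(924·206000) = 0.06092 mm
δ_BC = 7060·600/(2190·206000) = 0.00939 mm
δ_CD = 38960·498/(299.4·206000) = 0.3146 mm
δ_DE = 34900·393/(736·206000) = 0.09046 mm
δ = Σδ_i = 0.4754 mm.

0.475 mm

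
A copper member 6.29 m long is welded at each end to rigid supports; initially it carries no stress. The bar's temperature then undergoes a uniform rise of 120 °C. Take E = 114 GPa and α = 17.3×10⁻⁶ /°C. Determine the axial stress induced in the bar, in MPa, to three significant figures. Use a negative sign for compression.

-237 MPa

Free thermal expansion αLΔT = 17.3e-6 · 6290 · 120 = 13.06 mm.
The walls impose strain ε = −(13.06)/6290 = -2.0760e-03; σ = Eε = 114000 · -2.0760e-03 = -236.7 MPa.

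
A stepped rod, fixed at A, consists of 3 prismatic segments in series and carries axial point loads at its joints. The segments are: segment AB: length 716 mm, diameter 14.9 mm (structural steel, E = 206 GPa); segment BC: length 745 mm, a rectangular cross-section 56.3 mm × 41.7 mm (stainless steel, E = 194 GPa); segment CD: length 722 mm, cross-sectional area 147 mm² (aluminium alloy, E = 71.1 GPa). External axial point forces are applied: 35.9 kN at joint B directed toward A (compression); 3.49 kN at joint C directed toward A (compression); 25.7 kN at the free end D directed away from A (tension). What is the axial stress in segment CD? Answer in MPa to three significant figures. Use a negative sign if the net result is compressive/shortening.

175 MPa

Internal axial forces (sectioning from the free end, tension +): N_CD = 25.7 kN, N_BC = 22.21 kN, N_AB = -13.69 kN.
σ_CD = N_CD/A_CD = 25700/147 = 174.8 MPa.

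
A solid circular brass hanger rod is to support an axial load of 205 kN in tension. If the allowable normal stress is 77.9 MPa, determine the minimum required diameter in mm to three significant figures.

Required area A ≥ P/σ_allow = 205000/77.9 = 2632 mm².
For a solid circular section, d ≥ √(4A/π) = 57.88 mm.

57.9 mm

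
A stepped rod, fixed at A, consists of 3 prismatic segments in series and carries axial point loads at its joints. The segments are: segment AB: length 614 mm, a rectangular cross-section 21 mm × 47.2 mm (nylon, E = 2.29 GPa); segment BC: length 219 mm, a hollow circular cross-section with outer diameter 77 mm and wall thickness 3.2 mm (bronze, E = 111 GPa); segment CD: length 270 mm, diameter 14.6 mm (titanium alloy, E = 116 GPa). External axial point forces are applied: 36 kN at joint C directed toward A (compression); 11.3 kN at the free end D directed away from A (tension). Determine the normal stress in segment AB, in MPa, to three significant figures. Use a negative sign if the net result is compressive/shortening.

-24.9 MPa

Internal axial forces (sectioning from the free end, tension +): N_CD = 11.3 kN, N_BC = -24.7 kN, N_AB = -24.7 kN.
A_AB = 991.2 mm².
σ_AB = N_AB/A_AB = -24700/991.2 = -24.92 MPa.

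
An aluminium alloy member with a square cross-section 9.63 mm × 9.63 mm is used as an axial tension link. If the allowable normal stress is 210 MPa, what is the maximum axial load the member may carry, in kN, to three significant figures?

19.5 kN

A = 92.74 mm².
P_max = σ_allow · A = 210 · 92.74 = 19470 N = 19.47 kN.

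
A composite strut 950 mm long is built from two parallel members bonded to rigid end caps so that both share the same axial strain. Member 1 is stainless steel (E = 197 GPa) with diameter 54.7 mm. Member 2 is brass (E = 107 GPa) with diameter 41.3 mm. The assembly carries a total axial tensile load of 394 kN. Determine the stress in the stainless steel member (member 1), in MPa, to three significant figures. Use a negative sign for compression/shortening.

128 MPa

A_1 = 2350 mm².
A_2 = 1340 mm².
Equal strain + equilibrium ⇒ each member carries load in proportion to AE: A₁E₁ = 462900000 N, A₂E₂ = 143300000 N, ΣAE = 606300000 N.
σ₁ = P·E₁/ΣAE = 394000·197000/606300000 = 128 MPa.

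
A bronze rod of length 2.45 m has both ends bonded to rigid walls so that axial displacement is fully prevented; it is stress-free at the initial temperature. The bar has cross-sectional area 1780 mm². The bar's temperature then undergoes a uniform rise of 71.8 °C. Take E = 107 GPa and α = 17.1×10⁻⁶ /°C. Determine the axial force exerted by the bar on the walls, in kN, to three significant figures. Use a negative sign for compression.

-234 kN

Free thermal expansion αLΔT = 17.1e-6 · 2450 · 71.8 = 3.008 mm.
The walls impose strain ε = −(3.008)/2450 = -1.2278e-03; σ = Eε = 107000 · -1.2278e-03 = -131.4 MPa.
Wall reaction R = σ·A = -131.4·1780 = -233800 N = -233.8 kN.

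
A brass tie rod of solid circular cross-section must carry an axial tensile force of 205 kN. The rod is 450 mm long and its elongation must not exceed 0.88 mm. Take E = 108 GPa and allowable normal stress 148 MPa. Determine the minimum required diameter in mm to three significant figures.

42.0 mm

Required area A ≥ P/σ_allow = 205000/148 = 1385 mm².
For a solid circular section, d ≥ √(4A/π) = 42 mm.
Elongation limit: A ≥ PL/(Eδ_allow) = 205000·450/(108000·0.88) = 970.6 mm² ⇒ d ≥ 35.15 mm.
The stress limit governs.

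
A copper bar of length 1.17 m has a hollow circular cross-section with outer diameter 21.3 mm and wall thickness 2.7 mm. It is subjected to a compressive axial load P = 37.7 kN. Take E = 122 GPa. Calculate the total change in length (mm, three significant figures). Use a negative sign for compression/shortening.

A = 157.8 mm².
δ_mech = NL/(AE) = -37700·1170/(157.8·122000) = -2.292 mm.

-2.29 mm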